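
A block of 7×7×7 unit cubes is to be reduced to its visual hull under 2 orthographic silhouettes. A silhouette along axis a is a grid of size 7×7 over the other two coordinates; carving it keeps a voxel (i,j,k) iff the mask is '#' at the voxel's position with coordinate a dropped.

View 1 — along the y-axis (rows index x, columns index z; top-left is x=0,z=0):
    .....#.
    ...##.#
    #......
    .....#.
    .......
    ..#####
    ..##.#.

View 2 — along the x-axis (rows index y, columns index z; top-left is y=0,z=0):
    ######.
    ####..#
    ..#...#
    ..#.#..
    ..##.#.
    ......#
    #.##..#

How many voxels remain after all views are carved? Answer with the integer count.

voxel count = 47

full grid |V| = 343
V1 y: intersect with XZ mask (14 set) -- 98 left
V2 x: intersect with YZ mask (23 set) -- 47 left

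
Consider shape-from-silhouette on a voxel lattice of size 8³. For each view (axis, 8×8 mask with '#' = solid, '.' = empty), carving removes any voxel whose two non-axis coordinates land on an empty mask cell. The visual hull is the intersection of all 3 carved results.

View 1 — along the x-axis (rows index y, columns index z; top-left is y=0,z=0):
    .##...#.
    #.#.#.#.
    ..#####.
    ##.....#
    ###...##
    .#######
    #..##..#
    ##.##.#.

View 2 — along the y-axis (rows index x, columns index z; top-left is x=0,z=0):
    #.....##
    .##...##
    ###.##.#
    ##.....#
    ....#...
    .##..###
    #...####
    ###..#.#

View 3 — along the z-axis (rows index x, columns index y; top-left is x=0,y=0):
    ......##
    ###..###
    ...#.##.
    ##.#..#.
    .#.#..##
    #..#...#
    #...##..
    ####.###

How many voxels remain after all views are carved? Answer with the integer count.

before carving: 512 voxels (8×8×8)
  1. axis=0 (YZ plane), |mask|=36  ⇒  voxels=288
  2. axis=1 (XZ plane), |mask|=32  ⇒  voxels=145
  3. axis=2 (XY plane), |mask|=32  ⇒  voxels=71

|visual hull| = 71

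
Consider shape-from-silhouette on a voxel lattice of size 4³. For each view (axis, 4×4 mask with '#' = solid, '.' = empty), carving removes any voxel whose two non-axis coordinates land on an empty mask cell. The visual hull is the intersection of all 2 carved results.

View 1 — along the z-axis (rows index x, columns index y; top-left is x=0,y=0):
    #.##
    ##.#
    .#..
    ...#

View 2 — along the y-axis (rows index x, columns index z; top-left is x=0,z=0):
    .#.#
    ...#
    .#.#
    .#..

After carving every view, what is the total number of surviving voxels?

full grid |V| = 64
after view 1 [z-axis, 8 of 16 cells solid] → remaining = 32
after view 2 [y-axis, 6 of 16 cells solid] → remaining = 12

remaining voxels: 12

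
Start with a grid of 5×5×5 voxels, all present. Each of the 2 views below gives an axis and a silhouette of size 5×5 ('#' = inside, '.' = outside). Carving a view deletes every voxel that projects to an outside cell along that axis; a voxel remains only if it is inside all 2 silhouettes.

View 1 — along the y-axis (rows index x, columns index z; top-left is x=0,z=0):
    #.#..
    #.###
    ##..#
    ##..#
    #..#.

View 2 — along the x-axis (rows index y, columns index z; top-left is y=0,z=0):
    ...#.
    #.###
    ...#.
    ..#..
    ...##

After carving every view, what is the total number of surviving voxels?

initial block: 5^3 = 125
[1] y-view keeps 14 columns → grid now 70
[2] x-view keeps 9 columns → grid now 23

remaining voxels: 23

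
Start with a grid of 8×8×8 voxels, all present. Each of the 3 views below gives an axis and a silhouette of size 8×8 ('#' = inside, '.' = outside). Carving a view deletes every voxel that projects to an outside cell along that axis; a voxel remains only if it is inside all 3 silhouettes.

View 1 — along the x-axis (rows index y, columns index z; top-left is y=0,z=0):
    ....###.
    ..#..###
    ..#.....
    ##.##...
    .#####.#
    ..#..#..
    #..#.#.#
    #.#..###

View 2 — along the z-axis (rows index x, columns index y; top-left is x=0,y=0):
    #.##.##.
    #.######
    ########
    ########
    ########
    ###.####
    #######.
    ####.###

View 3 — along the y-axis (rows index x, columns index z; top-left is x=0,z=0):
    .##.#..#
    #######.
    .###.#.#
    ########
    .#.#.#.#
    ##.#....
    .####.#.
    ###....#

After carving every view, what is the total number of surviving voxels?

initial block: 8^3 = 512
V1 x: intersect with YZ mask (29 set) -- 232 left
V2 z: intersect with XY mask (57 set) -- 198 left
V3 y: intersect with XZ mask (40 set) -- 122 left

remaining voxels: 122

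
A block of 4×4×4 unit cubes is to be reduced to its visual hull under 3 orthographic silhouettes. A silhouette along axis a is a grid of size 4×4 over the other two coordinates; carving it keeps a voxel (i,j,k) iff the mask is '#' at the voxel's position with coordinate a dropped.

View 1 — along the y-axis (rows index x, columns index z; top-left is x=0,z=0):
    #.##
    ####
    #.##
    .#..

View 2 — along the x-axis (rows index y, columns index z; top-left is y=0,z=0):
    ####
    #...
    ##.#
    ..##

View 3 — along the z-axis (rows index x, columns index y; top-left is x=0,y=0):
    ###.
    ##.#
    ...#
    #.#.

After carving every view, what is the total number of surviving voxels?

17 voxels

full grid |V| = 64
V1 y: intersect with XZ mask (11 set) -- 44 left
V2 x: intersect with YZ mask (10 set) -- 28 left
V3 z: intersect with XY mask (9 set) -- 17 left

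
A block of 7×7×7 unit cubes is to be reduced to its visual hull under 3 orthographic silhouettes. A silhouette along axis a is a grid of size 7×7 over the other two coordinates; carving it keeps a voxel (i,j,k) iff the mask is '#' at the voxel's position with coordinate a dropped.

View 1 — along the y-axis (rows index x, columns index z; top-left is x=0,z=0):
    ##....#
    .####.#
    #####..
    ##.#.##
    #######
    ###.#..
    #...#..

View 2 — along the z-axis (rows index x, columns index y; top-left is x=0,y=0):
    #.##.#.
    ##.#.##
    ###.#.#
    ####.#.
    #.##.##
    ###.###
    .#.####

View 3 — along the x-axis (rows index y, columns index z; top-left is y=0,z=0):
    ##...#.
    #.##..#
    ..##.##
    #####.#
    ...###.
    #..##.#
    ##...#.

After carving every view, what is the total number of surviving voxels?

|visual hull| = 85

start: 7×7×7 = 343 voxels
[1] y-view keeps 31 columns → grid now 217
[2] z-view keeps 35 columns → grid now 156
[3] x-view keeps 27 columns → grid now 85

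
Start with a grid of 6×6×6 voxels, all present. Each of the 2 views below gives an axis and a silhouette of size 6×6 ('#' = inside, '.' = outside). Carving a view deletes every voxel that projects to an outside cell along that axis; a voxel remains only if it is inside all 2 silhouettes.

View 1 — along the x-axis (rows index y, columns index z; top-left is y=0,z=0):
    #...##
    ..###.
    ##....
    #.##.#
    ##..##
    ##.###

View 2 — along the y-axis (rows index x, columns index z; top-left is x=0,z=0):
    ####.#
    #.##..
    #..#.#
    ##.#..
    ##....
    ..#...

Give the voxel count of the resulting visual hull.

remaining voxels: 60

before carving: 216 voxels (6×6×6)
after view 1 [x-axis, 21 of 36 cells solid] → remaining = 126
after view 2 [y-axis, 17 of 36 cells solid] → remaining = 60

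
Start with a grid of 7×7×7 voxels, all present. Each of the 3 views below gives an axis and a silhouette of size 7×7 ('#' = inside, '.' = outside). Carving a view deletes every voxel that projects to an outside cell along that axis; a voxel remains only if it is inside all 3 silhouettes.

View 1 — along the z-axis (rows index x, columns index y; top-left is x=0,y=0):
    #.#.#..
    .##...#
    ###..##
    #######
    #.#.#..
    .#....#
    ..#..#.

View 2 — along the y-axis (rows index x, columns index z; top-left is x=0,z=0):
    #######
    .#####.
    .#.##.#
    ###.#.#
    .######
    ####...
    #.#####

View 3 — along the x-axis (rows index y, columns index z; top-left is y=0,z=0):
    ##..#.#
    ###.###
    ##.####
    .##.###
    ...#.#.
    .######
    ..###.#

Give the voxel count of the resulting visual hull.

remaining voxels: 89

before carving: 343 voxels (7×7×7)
step 1: project along z, AND mask (25/49) → |grid| = 175
step 2: project along y, AND mask (37/49) → |grid| = 129
step 3: project along x, AND mask (33/49) → |grid| = 89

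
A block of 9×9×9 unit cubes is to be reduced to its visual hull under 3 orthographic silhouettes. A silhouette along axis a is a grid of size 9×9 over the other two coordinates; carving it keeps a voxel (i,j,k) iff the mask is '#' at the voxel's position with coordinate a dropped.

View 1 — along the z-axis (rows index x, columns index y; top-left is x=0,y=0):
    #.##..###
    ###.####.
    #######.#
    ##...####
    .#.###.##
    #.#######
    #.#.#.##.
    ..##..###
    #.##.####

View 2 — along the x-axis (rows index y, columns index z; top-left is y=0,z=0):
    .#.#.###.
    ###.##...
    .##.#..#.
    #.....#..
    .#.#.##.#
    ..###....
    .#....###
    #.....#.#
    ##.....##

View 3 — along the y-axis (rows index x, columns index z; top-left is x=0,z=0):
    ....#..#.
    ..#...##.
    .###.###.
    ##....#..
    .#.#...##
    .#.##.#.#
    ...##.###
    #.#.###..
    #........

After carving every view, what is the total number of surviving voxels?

initial block: 9^3 = 729
carve view 1 (along z, XY-mask fill 58/81): 522 voxels remain
carve view 2 (along x, YZ-mask fill 35/81): 222 voxels remain
carve view 3 (along y, XZ-mask fill 34/81): 100 voxels remain

100 voxels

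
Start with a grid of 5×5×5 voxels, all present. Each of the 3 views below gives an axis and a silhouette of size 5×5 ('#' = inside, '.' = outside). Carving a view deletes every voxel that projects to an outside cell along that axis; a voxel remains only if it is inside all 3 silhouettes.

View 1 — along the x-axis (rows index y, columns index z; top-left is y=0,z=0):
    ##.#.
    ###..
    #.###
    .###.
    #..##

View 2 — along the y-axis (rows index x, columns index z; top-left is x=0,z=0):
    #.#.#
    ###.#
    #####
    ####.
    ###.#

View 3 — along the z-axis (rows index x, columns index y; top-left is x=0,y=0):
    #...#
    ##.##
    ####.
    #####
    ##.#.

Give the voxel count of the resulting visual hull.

start: 5×5×5 = 125 voxels
[1] x-view keeps 16 columns → grid now 80
[2] y-view keeps 20 columns → grid now 63
[3] z-view keeps 18 columns → grid now 46

voxel count = 46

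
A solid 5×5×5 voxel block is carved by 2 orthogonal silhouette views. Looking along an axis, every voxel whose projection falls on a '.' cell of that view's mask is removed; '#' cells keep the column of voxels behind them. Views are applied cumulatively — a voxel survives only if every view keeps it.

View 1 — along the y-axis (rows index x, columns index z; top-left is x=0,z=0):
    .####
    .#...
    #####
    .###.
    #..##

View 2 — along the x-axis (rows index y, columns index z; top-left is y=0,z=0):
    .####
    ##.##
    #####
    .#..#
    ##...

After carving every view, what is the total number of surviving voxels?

|visual hull| = 56

before carving: 125 voxels (5×5×5)
[1] y-view keeps 16 columns → grid now 80
[2] x-view keeps 17 columns → grid now 56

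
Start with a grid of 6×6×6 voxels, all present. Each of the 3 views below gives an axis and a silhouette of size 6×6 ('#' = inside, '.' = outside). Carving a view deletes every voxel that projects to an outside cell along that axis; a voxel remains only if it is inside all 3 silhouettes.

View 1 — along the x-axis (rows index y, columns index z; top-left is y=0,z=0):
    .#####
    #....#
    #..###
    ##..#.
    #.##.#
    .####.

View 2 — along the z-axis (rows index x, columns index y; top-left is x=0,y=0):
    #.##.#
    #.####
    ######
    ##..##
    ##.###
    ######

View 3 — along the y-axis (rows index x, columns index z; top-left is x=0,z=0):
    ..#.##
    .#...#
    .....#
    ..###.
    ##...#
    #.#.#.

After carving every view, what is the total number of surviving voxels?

|visual hull| = 46

initial block: 6^3 = 216
[1] x-view keeps 22 columns → grid now 132
[2] z-view keeps 30 columns → grid now 113
[3] y-view keeps 15 columns → grid now 46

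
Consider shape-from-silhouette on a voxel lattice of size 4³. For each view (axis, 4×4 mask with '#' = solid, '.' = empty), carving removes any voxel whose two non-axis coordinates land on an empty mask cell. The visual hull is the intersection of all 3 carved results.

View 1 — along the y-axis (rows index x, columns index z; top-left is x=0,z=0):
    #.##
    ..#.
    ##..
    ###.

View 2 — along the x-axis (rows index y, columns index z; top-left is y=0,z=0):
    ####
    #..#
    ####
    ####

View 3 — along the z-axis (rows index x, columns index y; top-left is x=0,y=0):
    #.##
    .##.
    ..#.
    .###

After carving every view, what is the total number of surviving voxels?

start: 4×4×4 = 64 voxels
step 1: project along y, AND mask (9/16) → |grid| = 36
step 2: project along x, AND mask (14/16) → |grid| = 31
step 3: project along z, AND mask (9/16) → |grid| = 19

remaining voxels: 19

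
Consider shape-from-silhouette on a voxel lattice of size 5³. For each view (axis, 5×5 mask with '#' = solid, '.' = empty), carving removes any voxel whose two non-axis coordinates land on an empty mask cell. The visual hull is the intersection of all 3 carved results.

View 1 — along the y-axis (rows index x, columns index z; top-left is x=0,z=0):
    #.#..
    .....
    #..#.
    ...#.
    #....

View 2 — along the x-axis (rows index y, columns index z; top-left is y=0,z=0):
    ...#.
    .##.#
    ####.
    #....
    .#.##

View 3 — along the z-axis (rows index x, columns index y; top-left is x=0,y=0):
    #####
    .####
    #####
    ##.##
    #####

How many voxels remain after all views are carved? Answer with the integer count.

remaining voxels: 13

full grid |V| = 125
after view 1 [y-axis, 6 of 25 cells solid] → remaining = 30
after view 2 [x-axis, 12 of 25 cells solid] → remaining = 14
after view 3 [z-axis, 23 of 25 cells solid] → remaining = 13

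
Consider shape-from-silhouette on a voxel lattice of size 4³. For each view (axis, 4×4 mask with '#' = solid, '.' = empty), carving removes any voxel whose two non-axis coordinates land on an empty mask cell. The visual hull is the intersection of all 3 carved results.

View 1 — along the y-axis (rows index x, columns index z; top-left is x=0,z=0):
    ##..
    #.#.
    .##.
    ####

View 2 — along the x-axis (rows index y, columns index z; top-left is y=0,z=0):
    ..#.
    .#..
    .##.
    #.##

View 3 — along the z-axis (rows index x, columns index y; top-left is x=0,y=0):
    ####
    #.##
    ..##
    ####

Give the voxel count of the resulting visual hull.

17 voxels

before carving: 64 voxels (4×4×4)
[1] y-view keeps 10 columns → grid now 40
[2] x-view keeps 7 columns → grid now 19
[3] z-view keeps 13 columns → grid now 17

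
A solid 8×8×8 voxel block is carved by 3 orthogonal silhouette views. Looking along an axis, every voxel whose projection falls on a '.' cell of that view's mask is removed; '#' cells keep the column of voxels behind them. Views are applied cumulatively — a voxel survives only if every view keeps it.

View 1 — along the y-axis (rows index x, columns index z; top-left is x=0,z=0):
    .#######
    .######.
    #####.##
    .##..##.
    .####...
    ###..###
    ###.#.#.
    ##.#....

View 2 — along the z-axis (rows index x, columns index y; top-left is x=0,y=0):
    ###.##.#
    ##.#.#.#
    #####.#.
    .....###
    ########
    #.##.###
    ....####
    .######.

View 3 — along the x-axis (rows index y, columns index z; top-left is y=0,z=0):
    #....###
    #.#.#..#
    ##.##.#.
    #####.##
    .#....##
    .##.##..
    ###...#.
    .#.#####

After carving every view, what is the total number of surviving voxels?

remaining voxels: 140

start: 8×8×8 = 512 voxels
V1 y: intersect with XZ mask (42 set) -- 336 left
V2 z: intersect with XY mask (44 set) -- 232 left
V3 x: intersect with YZ mask (37 set) -- 140 left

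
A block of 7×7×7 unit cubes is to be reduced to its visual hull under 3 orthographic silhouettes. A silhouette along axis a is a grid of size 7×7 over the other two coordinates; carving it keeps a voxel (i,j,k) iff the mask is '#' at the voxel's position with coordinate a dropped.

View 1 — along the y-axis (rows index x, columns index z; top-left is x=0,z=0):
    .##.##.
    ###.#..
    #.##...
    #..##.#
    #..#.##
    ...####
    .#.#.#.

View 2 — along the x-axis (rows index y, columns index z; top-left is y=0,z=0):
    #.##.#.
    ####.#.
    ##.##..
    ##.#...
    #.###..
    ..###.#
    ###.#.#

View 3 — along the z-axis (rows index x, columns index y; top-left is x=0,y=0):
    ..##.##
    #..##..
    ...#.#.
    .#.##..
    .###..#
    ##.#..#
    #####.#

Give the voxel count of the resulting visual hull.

53 voxels

before carving: 343 voxels (7×7×7)
step 1: project along y, AND mask (26/49) → |grid| = 182
step 2: project along x, AND mask (29/49) → |grid| = 111
step 3: project along z, AND mask (26/49) → |grid| = 53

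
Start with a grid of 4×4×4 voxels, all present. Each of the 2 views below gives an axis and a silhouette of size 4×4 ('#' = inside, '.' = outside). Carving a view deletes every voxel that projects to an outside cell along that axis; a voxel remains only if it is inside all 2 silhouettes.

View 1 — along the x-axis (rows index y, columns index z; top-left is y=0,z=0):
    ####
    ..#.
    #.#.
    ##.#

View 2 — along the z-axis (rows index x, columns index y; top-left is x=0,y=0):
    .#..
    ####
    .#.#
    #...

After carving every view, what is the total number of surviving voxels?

voxel count = 19

before carving: 64 voxels (4×4×4)
[1] x-view keeps 10 columns → grid now 40
[2] z-view keeps 8 columns → grid now 19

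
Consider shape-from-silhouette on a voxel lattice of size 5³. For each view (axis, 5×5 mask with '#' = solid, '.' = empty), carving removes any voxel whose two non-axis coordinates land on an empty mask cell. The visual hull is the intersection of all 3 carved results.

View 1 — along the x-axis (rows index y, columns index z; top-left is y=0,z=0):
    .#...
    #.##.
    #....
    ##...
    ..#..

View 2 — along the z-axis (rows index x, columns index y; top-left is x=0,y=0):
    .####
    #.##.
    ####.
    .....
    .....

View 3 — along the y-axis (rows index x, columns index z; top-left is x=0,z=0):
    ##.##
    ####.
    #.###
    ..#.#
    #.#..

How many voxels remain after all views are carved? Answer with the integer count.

full grid |V| = 125
carve view 1 (along x, YZ-mask fill 8/25): 40 voxels remain
carve view 2 (along z, XY-mask fill 11/25): 18 voxels remain
carve view 3 (along y, XZ-mask fill 16/25): 14 voxels remain

voxel count = 14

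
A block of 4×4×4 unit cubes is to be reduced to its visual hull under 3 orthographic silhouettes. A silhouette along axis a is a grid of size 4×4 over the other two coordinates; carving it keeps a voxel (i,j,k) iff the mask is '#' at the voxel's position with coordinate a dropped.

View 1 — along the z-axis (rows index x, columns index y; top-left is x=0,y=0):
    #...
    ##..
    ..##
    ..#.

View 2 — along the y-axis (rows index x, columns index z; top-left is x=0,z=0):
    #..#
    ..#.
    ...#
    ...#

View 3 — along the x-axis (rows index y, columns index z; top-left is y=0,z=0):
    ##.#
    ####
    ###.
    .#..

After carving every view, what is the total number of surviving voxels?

initial block: 4^3 = 64
  1. axis=2 (XY plane), |mask|=6  ⇒  voxels=24
  2. axis=1 (XZ plane), |mask|=5  ⇒  voxels=7
  3. axis=0 (YZ plane), |mask|=11  ⇒  voxels=3

voxel count = 3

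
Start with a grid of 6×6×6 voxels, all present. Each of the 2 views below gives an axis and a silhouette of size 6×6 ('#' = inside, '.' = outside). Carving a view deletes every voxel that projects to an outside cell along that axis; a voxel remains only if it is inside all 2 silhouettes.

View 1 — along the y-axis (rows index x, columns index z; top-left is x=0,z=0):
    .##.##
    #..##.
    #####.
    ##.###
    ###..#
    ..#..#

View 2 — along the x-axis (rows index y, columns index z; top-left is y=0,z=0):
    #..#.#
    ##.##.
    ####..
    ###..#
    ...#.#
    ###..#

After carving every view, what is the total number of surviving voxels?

start: 6×6×6 = 216 voxels
  1. axis=1 (XZ plane), |mask|=23  ⇒  voxels=138
  2. axis=0 (YZ plane), |mask|=21  ⇒  voxels=80

|visual hull| = 80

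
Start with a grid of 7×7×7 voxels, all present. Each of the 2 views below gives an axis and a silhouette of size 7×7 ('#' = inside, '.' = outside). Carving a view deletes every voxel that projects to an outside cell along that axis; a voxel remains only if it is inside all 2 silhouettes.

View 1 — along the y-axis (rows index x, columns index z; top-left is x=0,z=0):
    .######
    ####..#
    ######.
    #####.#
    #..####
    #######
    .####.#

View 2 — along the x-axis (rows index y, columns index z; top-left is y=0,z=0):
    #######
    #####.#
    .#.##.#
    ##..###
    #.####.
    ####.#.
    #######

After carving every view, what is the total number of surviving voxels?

initial block: 7^3 = 343
  1. axis=1 (XZ plane), |mask|=40  ⇒  voxels=280
  2. axis=0 (YZ plane), |mask|=39  ⇒  voxels=224

voxel count = 224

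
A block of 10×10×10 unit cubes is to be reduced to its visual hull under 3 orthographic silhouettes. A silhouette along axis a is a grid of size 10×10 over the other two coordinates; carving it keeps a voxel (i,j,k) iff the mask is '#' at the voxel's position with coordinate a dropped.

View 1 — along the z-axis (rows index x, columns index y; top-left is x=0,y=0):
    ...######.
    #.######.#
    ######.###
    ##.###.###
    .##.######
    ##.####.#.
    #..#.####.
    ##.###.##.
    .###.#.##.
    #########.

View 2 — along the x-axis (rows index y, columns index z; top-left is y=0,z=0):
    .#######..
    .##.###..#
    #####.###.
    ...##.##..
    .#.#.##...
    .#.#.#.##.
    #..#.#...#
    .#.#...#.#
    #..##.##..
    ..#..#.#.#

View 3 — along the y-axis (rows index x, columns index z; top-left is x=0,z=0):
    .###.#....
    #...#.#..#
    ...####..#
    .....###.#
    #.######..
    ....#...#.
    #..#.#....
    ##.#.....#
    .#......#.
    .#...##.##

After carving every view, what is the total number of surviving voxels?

|visual hull| = 156

start: 10×10×10 = 1000 voxels
  1. axis=2 (XY plane), |mask|=74  ⇒  voxels=740
  2. axis=0 (YZ plane), |mask|=51  ⇒  voxels=370
  3. axis=1 (XZ plane), |mask|=40  ⇒  voxels=156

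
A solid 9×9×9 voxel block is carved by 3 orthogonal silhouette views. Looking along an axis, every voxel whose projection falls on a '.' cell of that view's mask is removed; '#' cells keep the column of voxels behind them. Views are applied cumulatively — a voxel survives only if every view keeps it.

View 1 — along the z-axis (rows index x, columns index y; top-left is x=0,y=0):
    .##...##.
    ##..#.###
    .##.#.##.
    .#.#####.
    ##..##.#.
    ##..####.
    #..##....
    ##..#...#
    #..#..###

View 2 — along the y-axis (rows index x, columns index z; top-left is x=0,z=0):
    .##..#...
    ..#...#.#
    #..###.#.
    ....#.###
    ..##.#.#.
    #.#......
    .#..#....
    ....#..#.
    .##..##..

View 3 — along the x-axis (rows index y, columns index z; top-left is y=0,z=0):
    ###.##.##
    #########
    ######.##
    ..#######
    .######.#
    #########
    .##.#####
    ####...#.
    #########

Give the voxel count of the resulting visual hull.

initial block: 9^3 = 729
carve view 1 (along z, XY-mask fill 44/81): 396 voxels remain
carve view 2 (along y, XZ-mask fill 29/81): 145 voxels remain
carve view 3 (along x, YZ-mask fill 68/81): 120 voxels remain

|visual hull| = 120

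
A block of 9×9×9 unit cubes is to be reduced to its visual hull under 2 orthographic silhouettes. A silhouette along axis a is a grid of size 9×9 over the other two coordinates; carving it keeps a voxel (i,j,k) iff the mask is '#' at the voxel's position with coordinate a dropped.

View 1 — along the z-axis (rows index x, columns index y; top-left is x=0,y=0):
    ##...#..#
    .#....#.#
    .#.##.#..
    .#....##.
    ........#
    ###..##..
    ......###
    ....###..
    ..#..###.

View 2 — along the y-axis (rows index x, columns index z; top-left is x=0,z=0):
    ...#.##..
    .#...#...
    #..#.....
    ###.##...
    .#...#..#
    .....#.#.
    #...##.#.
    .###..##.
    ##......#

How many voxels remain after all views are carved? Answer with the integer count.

start: 9×9×9 = 729 voxels
[1] z-view keeps 30 columns → grid now 270
[2] y-view keeps 29 columns → grid now 93

remaining voxels: 93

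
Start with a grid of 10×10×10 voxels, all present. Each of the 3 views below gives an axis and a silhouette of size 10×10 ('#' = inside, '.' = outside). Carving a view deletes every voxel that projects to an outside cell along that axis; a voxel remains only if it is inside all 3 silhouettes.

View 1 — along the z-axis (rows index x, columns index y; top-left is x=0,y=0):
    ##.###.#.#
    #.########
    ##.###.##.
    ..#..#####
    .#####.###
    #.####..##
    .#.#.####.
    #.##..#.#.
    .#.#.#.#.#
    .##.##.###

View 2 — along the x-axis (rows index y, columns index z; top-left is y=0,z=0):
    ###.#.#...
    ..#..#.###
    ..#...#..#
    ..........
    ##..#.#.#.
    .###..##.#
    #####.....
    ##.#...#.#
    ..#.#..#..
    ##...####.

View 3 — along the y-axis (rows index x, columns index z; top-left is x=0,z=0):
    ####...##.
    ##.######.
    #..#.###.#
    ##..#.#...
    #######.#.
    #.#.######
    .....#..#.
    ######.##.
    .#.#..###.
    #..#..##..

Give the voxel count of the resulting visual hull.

voxel count = 168

start: 10×10×10 = 1000 voxels
V1 z: intersect with XY mask (67 set) -- 670 left
V2 x: intersect with YZ mask (43 set) -- 283 left
V3 y: intersect with XZ mask (59 set) -- 168 left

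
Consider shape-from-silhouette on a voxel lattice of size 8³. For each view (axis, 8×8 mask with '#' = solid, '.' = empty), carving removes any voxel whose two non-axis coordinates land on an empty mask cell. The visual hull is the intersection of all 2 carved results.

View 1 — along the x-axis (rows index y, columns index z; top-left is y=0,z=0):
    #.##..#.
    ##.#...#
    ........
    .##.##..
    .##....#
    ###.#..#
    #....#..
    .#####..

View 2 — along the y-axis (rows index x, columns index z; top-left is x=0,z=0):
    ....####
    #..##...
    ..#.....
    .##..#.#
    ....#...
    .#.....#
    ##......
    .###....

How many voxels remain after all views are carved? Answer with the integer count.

start: 8×8×8 = 512 voxels
after view 1 [x-axis, 27 of 64 cells solid] → remaining = 216
after view 2 [y-axis, 20 of 64 cells solid] → remaining = 74

74 voxels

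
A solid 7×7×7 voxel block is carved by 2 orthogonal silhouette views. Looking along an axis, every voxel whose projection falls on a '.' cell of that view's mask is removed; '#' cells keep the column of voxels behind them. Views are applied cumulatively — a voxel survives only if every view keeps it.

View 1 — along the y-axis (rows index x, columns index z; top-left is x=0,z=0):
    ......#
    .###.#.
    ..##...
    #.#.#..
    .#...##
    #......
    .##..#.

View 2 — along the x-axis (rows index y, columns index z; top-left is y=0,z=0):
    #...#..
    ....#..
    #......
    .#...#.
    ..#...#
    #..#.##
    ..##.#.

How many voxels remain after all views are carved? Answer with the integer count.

start: 7×7×7 = 343 voxels
  1. axis=1 (XZ plane), |mask|=17  ⇒  voxels=119
  2. axis=0 (YZ plane), |mask|=15  ⇒  voxels=36

36 voxels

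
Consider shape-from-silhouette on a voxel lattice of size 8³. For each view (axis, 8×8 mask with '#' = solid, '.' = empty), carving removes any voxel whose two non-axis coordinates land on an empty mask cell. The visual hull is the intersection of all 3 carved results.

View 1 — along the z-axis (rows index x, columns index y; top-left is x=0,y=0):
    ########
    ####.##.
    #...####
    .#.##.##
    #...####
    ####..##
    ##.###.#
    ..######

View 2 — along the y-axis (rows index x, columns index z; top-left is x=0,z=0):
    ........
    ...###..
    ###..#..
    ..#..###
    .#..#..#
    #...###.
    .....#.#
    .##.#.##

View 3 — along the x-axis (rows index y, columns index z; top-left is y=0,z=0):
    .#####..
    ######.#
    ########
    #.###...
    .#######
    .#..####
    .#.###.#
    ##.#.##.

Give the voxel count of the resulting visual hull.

remaining voxels: 98

initial block: 8^3 = 512
carve view 1 (along z, XY-mask fill 47/64): 376 voxels remain
carve view 2 (along y, XZ-mask fill 25/64): 139 voxels remain
carve view 3 (along x, YZ-mask fill 46/64): 98 voxels remain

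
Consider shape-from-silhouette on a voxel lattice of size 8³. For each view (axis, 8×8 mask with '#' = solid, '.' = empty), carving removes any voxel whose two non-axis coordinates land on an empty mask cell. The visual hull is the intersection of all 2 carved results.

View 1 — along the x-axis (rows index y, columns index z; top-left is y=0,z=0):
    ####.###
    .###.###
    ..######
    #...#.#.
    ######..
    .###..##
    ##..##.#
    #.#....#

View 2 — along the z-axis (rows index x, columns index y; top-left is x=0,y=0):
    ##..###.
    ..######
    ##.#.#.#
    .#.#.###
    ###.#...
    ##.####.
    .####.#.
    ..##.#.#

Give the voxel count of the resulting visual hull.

203 voxels

full grid |V| = 512
carve view 1 (along x, YZ-mask fill 41/64): 328 voxels remain
carve view 2 (along z, XY-mask fill 40/64): 203 voxels remain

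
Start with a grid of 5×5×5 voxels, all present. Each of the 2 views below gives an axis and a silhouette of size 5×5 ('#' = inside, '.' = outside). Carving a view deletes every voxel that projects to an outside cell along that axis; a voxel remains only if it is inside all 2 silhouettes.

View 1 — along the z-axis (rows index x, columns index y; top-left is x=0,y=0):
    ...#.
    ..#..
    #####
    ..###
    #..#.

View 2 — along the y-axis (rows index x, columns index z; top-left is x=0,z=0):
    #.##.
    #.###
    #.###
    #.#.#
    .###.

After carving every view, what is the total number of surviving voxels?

voxel count = 42

start: 5×5×5 = 125 voxels
carve view 1 (along z, XY-mask fill 12/25): 60 voxels remain
carve view 2 (along y, XZ-mask fill 17/25): 42 voxels remain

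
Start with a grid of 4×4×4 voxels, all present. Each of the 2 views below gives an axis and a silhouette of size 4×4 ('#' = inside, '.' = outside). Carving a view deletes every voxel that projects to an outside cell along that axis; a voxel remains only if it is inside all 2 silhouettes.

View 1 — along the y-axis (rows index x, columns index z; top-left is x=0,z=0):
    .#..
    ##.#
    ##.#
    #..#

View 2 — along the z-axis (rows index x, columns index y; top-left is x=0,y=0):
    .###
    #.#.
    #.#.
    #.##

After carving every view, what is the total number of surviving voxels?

start: 4×4×4 = 64 voxels
carve view 1 (along y, XZ-mask fill 9/16): 36 voxels remain
carve view 2 (along z, XY-mask fill 10/16): 21 voxels remain

remaining voxels: 21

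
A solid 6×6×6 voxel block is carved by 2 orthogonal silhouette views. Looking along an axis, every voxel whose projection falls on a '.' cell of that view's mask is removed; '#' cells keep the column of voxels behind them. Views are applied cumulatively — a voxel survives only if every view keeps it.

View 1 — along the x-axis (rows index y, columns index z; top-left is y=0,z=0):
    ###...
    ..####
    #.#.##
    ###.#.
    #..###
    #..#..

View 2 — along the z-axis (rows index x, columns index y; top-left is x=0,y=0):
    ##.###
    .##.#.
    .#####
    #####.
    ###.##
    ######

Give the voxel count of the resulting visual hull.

remaining voxels: 104

full grid |V| = 216
step 1: project along x, AND mask (21/36) → |grid| = 126
step 2: project along z, AND mask (29/36) → |grid| = 104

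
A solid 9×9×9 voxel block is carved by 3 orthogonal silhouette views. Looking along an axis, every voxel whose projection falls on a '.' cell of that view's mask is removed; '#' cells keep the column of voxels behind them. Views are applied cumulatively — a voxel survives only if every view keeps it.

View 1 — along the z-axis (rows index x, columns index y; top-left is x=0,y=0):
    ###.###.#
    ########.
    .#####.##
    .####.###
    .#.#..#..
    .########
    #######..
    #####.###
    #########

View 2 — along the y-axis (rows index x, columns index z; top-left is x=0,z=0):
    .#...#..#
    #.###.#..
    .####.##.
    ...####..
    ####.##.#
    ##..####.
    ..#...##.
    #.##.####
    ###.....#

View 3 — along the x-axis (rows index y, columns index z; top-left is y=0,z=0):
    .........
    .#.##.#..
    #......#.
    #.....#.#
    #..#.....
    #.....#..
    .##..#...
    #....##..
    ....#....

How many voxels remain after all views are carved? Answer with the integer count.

start: 9×9×9 = 729 voxels
step 1: project along z, AND mask (64/81) → |grid| = 576
step 2: project along y, AND mask (45/81) → |grid| = 313
step 3: project along x, AND mask (20/81) → |grid| = 88

|visual hull| = 88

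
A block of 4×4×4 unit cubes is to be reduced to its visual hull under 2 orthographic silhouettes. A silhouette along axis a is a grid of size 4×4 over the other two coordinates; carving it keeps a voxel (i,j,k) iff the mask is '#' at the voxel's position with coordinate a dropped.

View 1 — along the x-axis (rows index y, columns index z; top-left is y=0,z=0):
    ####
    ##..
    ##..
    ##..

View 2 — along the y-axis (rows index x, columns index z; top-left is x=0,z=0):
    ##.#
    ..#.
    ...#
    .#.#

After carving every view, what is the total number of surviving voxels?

16 voxels

before carving: 64 voxels (4×4×4)
carve view 1 (along x, YZ-mask fill 10/16): 40 voxels remain
carve view 2 (along y, XZ-mask fill 7/16): 16 voxels remain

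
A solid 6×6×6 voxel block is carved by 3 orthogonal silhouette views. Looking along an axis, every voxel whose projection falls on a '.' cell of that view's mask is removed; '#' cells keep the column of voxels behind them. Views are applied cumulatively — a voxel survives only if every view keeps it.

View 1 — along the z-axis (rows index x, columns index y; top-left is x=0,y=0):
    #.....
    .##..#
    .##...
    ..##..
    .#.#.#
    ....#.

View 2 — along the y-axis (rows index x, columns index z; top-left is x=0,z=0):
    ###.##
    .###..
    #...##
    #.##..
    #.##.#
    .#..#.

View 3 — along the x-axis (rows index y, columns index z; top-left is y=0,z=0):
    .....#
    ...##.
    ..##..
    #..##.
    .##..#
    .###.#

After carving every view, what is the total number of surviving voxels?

voxel count = 19

before carving: 216 voxels (6×6×6)
after view 1 [z-axis, 12 of 36 cells solid] → remaining = 72
after view 2 [y-axis, 20 of 36 cells solid] → remaining = 40
after view 3 [x-axis, 15 of 36 cells solid] → remaining = 19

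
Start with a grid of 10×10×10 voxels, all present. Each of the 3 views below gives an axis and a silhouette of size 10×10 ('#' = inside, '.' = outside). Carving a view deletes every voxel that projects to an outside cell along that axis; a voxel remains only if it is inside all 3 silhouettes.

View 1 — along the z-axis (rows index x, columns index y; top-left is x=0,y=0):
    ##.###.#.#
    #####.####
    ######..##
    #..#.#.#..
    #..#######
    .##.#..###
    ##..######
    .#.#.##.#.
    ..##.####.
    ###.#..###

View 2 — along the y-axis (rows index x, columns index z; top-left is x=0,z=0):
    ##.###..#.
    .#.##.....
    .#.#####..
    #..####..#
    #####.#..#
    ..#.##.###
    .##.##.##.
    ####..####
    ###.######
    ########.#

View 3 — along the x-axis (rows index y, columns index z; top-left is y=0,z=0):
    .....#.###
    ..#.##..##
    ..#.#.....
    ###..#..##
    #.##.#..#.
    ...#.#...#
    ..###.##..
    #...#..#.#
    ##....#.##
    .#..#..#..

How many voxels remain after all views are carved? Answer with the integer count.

full grid |V| = 1000
carve view 1 (along z, XY-mask fill 68/100): 680 voxels remain
carve view 2 (along y, XZ-mask fill 66/100): 438 voxels remain
carve view 3 (along x, YZ-mask fill 42/100): 183 voxels remain

|visual hull| = 183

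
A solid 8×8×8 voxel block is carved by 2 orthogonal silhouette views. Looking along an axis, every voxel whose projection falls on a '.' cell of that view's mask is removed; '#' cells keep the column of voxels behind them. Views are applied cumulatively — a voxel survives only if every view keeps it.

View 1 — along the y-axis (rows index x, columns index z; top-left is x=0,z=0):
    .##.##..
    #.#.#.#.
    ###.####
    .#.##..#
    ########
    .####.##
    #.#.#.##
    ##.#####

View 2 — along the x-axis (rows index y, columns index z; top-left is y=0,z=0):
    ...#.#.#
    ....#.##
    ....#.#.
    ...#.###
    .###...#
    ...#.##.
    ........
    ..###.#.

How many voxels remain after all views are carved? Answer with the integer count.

full grid |V| = 512
  1. axis=1 (XZ plane), |mask|=45  ⇒  voxels=360
  2. axis=0 (YZ plane), |mask|=23  ⇒  voxels=128

voxel count = 128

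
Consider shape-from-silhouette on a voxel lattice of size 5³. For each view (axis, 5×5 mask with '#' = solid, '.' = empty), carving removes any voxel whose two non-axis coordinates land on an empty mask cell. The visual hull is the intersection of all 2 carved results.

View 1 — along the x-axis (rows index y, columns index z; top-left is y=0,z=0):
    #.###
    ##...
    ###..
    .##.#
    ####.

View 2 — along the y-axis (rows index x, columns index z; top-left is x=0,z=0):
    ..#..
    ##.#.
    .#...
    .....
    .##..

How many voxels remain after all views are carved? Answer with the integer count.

initial block: 5^3 = 125
  1. axis=0 (YZ plane), |mask|=16  ⇒  voxels=80
  2. axis=1 (XZ plane), |mask|=7  ⇒  voxels=26

26 voxels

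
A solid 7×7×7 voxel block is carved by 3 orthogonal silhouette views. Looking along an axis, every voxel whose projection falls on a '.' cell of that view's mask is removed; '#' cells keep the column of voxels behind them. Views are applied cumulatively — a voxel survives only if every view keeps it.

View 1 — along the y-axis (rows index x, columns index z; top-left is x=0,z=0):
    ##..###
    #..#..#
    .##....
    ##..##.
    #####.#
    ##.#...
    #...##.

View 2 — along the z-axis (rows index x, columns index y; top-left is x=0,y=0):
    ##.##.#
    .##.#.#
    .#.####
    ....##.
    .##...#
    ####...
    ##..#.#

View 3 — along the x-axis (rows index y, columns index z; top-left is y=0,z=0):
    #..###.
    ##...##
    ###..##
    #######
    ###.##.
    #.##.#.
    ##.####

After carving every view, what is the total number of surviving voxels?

74 voxels

initial block: 7^3 = 343
V1 y: intersect with XZ mask (26 set) -- 182 left
V2 z: intersect with XY mask (27 set) -- 97 left
V3 x: intersect with YZ mask (35 set) -- 74 left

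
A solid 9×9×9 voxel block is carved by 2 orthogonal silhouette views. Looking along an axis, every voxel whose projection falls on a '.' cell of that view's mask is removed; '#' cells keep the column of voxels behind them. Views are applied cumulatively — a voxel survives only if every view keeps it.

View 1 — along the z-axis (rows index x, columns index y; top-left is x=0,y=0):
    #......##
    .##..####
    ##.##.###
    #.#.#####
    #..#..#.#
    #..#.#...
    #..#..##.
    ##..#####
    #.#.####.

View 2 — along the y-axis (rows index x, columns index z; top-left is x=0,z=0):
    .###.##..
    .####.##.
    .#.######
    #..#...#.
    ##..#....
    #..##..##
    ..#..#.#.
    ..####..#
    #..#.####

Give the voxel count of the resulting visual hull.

|visual hull| = 231

before carving: 729 voxels (9×9×9)
  1. axis=2 (XY plane), |mask|=47  ⇒  voxels=423
  2. axis=1 (XZ plane), |mask|=43  ⇒  voxels=231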